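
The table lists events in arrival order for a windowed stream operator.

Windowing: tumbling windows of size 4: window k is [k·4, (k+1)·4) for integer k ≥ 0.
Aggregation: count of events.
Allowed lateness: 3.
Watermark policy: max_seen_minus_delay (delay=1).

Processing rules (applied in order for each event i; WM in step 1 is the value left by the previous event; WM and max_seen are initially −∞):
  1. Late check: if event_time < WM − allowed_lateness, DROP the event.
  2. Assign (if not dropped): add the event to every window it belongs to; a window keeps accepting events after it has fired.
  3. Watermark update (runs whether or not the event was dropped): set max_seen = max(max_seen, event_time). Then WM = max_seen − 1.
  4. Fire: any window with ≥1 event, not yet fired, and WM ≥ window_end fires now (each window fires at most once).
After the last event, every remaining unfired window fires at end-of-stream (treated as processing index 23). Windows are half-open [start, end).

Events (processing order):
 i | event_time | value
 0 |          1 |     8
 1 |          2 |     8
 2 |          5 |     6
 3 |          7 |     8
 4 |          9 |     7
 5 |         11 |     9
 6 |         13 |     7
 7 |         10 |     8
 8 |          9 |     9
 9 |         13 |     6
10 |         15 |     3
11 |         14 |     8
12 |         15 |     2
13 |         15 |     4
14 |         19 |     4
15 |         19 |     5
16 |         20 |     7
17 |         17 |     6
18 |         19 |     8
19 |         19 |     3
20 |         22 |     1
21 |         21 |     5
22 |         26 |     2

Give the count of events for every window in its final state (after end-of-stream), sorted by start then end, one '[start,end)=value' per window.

[0,4)=2 [4,8)=2 [8,12)=4 [12,16)=6 [16,20)=5 [20,24)=3 [24,28)=1

i=0 t=1 v=8: → [0,4); WM=0
i=1 t=2 v=8: → [0,4); WM=1
i=2 t=5 v=6: → [4,8); WM=4; [0,4) fires=2
i=3 t=7 v=8: → [4,8); WM=6
i=4 t=9 v=7: → [8,12); WM=8; [4,8) fires=2
i=5 t=11 v=9: → [8,12); WM=10
i=6 t=13 v=7: → [12,16); WM=12; [8,12) fires=2
i=7 t=10 v=8: → [8,12); WM=12
i=8 t=9 v=9: → [8,12); WM=12
i=9 t=13 v=6: → [12,16); WM=12
i=10 t=15 v=3: → [12,16); WM=14
i=11 t=14 v=8: → [12,16); WM=14
i=12 t=15 v=2: → [12,16); WM=14
i=13 t=15 v=4: → [12,16); WM=14
i=14 t=19 v=4: → [16,20); WM=18; [12,16) fires=6
i=15 t=19 v=5: → [16,20); WM=18
i=16 t=20 v=7: → [20,24); WM=19
i=17 t=17 v=6: → [16,20); WM=19
i=18 t=19 v=8: → [16,20); WM=19
i=19 t=19 v=3: → [16,20); WM=19
i=20 t=22 v=1: → [20,24); WM=21; [16,20) fires=5
i=21 t=21 v=5: → [20,24); WM=21
i=22 t=26 v=2: → [24,28); WM=25; [20,24) fires=3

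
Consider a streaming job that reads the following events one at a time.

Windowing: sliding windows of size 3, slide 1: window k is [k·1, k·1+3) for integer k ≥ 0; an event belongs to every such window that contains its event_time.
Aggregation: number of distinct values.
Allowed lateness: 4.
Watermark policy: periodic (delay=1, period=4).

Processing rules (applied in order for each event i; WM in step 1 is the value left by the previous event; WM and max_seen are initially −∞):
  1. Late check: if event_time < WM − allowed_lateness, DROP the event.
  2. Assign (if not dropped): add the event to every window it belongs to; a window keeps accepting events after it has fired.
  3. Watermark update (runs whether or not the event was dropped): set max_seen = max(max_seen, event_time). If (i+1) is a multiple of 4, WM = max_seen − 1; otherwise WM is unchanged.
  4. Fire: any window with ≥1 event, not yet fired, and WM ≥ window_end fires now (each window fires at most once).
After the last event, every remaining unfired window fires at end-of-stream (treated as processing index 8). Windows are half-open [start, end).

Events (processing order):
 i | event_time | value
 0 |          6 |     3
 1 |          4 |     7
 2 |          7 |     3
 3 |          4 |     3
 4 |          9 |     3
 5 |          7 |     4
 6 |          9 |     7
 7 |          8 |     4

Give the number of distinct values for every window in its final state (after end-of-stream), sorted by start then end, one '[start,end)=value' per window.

i=0 t=6 v=3: → [6,9),[5,8),[4,7); WM=−∞
i=1 t=4 v=7: → [4,7),[3,6),[2,5); WM=−∞
i=2 t=7 v=3: → [7,10),[6,9),[5,8); WM=−∞
i=3 t=4 v=3: → [4,7),[3,6),[2,5); WM=6; [2,5) fires=2 [3,6) fires=2
i=4 t=9 v=3: → [9,12),[8,11),[7,10); WM=6
i=5 t=7 v=4: → [7,10),[6,9),[5,8); WM=6
i=6 t=9 v=7: → [9,12),[8,11),[7,10); WM=6
i=7 t=8 v=4: → [8,11),[7,10),[6,9); WM=8; [4,7) fires=2 [5,8) fires=2

[2,5)=2 [3,6)=2 [4,7)=2 [5,8)=2 [6,9)=2 [7,10)=3 [8,11)=3 [9,12)=2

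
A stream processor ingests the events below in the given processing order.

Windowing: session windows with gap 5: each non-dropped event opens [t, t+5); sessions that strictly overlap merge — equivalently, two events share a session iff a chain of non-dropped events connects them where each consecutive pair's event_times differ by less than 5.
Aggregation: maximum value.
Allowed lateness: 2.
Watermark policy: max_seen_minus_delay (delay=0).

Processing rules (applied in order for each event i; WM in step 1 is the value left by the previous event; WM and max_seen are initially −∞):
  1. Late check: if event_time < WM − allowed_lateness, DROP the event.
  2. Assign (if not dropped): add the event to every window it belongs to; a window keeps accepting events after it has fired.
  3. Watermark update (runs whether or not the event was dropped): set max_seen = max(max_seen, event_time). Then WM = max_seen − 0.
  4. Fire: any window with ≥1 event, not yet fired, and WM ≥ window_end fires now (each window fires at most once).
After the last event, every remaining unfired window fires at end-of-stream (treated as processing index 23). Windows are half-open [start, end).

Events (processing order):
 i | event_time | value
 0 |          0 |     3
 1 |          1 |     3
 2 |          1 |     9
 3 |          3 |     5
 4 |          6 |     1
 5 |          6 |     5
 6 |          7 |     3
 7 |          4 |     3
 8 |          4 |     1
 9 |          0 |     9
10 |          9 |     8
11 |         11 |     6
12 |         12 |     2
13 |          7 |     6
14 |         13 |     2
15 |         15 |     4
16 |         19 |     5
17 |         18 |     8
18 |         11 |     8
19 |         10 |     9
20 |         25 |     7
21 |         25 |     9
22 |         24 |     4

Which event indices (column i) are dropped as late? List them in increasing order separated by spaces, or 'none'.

7 8 9 13 18 19

i=0 t=0 v=3: → [0,5); WM=0
i=1 t=1 v=3: → [0,6); WM=1
i=2 t=1 v=9: → [0,6); WM=1
i=3 t=3 v=5: → [0,8); WM=3
i=4 t=6 v=1: → [0,11); WM=6
i=5 t=6 v=5: → [0,11); WM=6
i=6 t=7 v=3: → [0,12); WM=7
i=7 t=4 v=3: DROP (t<7-2); WM=7
i=8 t=4 v=1: DROP (t<7-2); WM=7
i=9 t=0 v=9: DROP (t<7-2); WM=7
i=10 t=9 v=8: → [0,14); WM=9
i=11 t=11 v=6: → [0,16); WM=11
i=12 t=12 v=2: → [0,17); WM=12
i=13 t=7 v=6: DROP (t<12-2); WM=12
i=14 t=13 v=2: → [0,18); WM=13
i=15 t=15 v=4: → [0,20); WM=15
i=16 t=19 v=5: → [0,24); WM=19
i=17 t=18 v=8: → [0,24); WM=19
i=18 t=11 v=8: DROP (t<19-2); WM=19
i=19 t=10 v=9: DROP (t<19-2); WM=19
i=20 t=25 v=7: → [25,30); WM=25
i=21 t=25 v=9: → [25,30); WM=25
i=22 t=24 v=4: → [24,30); WM=25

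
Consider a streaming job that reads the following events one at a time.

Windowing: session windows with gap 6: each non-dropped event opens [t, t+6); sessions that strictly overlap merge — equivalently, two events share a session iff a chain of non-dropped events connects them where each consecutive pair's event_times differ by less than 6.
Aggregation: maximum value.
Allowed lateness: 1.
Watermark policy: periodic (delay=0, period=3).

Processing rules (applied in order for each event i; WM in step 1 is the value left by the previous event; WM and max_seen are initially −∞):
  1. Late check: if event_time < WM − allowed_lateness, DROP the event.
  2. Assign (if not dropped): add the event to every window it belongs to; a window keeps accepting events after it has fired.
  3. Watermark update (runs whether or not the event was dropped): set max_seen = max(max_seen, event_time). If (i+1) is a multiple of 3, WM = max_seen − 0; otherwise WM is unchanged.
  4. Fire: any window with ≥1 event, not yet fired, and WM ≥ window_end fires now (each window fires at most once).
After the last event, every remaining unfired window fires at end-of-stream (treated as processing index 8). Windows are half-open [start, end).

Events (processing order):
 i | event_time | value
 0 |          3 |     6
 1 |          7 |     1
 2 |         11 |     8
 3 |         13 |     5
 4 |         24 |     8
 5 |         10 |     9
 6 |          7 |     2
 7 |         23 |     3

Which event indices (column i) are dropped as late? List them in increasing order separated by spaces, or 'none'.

6

i=0 t=3 v=6: → [3,9); WM=−∞
i=1 t=7 v=1: → [3,13); WM=−∞
i=2 t=11 v=8: → [3,17); WM=11
i=3 t=13 v=5: → [3,19); WM=11
i=4 t=24 v=8: → [24,30); WM=11
i=5 t=10 v=9: → [3,19); WM=24
i=6 t=7 v=2: DROP (t<24-1); WM=24
i=7 t=23 v=3: → [23,30); WM=24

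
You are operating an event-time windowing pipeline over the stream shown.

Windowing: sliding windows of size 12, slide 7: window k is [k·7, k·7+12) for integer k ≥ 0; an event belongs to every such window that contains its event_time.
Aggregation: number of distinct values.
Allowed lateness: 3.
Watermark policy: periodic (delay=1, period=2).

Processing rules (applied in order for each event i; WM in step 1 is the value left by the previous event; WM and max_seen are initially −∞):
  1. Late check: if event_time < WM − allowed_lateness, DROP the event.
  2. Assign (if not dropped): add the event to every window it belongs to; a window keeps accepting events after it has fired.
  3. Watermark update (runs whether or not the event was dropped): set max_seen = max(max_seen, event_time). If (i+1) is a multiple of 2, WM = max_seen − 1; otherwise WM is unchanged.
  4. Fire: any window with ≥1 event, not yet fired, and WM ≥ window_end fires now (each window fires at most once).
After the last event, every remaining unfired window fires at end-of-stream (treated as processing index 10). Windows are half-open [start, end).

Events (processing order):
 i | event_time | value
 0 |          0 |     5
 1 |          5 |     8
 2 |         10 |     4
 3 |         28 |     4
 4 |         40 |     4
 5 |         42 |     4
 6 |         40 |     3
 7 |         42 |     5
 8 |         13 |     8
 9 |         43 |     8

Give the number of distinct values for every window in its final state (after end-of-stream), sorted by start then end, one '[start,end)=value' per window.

i=0 t=0 v=5: → [0,12); WM=−∞
i=1 t=5 v=8: → [0,12); WM=4
i=2 t=10 v=4: → [7,19),[0,12); WM=4
i=3 t=28 v=4: → [28,40),[21,33); WM=27; [0,12) fires=3 [7,19) fires=1
i=4 t=40 v=4: → [35,47); WM=27
i=5 t=42 v=4: → [42,54),[35,47); WM=41; [21,33) fires=1 [28,40) fires=1
i=6 t=40 v=3: → [35,47); WM=41
i=7 t=42 v=5: → [42,54),[35,47); WM=41
i=8 t=13 v=8: DROP (t<41-3); WM=41
i=9 t=43 v=8: → [42,54),[35,47); WM=42

[0,12)=3 [7,19)=1 [21,33)=1 [28,40)=1 [35,47)=4 [42,54)=3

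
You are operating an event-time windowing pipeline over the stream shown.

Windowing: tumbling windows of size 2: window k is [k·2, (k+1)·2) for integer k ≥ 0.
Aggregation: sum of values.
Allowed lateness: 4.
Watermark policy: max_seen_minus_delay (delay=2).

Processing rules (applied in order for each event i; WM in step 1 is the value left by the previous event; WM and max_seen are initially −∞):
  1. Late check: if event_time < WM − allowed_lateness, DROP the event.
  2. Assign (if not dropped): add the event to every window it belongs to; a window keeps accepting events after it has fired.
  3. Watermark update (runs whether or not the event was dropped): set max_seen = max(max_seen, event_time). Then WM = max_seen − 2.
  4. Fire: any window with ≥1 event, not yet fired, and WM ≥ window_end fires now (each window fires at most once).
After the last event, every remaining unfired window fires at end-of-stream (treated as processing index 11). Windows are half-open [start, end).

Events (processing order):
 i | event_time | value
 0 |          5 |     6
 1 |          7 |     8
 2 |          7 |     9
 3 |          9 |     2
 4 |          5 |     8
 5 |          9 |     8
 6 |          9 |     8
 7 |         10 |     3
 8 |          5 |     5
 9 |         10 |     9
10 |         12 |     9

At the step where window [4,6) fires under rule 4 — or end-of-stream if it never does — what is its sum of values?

6

i=0 t=5 v=6: → [4,6); WM=3
i=1 t=7 v=8: → [6,8); WM=5
i=2 t=7 v=9: → [6,8); WM=5
i=3 t=9 v=2: → [8,10); WM=7; [4,6) fires=6
i=4 t=5 v=8: → [4,6); WM=7
i=5 t=9 v=8: → [8,10); WM=7
i=6 t=9 v=8: → [8,10); WM=7
i=7 t=10 v=3: → [10,12); WM=8; [6,8) fires=17
i=8 t=5 v=5: → [4,6); WM=8
i=9 t=10 v=9: → [10,12); WM=8
i=10 t=12 v=9: → [12,14); WM=10; [8,10) fires=18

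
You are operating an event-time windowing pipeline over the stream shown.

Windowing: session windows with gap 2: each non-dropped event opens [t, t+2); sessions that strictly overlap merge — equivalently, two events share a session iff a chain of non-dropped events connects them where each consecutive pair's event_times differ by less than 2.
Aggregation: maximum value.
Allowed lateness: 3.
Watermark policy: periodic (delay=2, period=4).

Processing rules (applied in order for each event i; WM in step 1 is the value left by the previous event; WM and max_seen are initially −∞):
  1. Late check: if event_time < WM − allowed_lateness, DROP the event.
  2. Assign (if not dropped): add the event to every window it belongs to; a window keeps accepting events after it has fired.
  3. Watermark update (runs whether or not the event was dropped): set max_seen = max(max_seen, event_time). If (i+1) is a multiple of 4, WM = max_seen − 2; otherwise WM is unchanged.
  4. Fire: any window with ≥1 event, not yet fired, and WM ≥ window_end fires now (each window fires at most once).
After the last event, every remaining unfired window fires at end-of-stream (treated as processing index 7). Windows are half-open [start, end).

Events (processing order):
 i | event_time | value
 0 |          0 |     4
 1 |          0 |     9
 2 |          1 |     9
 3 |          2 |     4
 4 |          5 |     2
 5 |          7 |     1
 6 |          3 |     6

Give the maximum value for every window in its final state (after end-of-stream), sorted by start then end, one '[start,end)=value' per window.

i=0 t=0 v=4: → [0,2); WM=−∞
i=1 t=0 v=9: → [0,2); WM=−∞
i=2 t=1 v=9: → [0,3); WM=−∞
i=3 t=2 v=4: → [0,4); WM=0
i=4 t=5 v=2: → [5,7); WM=0
i=5 t=7 v=1: → [7,9); WM=0
i=6 t=3 v=6: → [0,5); WM=0

[0,5)=9 [5,7)=2 [7,9)=1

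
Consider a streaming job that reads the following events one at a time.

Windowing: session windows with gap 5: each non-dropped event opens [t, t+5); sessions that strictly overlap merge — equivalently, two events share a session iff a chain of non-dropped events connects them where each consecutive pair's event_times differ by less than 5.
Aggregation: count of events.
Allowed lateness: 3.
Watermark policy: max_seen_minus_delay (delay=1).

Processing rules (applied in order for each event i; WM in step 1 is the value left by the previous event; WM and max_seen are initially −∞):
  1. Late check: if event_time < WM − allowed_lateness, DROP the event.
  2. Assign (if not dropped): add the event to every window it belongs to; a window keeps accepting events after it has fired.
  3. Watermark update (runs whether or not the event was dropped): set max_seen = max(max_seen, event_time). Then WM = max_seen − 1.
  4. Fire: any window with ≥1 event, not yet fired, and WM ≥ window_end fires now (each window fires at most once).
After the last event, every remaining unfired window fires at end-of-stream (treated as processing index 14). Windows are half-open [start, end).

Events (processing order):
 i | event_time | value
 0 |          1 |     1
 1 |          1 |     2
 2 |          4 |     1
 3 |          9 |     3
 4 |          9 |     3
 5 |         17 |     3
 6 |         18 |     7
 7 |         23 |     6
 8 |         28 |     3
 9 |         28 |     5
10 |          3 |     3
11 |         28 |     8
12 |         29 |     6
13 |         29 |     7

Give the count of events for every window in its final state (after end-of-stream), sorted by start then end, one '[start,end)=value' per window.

i=0 t=1 v=1: → [1,6); WM=0
i=1 t=1 v=2: → [1,6); WM=0
i=2 t=4 v=1: → [1,9); WM=3
i=3 t=9 v=3: → [9,14); WM=8
i=4 t=9 v=3: → [9,14); WM=8
i=5 t=17 v=3: → [17,22); WM=16
i=6 t=18 v=7: → [17,23); WM=17
i=7 t=23 v=6: → [23,28); WM=22
i=8 t=28 v=3: → [28,33); WM=27
i=9 t=28 v=5: → [28,33); WM=27
i=10 t=3 v=3: DROP (t<27-3); WM=27
i=11 t=28 v=8: → [28,33); WM=27
i=12 t=29 v=6: → [28,34); WM=28
i=13 t=29 v=7: → [28,34); WM=28

[1,9)=3 [9,14)=2 [17,23)=2 [23,28)=1 [28,34)=5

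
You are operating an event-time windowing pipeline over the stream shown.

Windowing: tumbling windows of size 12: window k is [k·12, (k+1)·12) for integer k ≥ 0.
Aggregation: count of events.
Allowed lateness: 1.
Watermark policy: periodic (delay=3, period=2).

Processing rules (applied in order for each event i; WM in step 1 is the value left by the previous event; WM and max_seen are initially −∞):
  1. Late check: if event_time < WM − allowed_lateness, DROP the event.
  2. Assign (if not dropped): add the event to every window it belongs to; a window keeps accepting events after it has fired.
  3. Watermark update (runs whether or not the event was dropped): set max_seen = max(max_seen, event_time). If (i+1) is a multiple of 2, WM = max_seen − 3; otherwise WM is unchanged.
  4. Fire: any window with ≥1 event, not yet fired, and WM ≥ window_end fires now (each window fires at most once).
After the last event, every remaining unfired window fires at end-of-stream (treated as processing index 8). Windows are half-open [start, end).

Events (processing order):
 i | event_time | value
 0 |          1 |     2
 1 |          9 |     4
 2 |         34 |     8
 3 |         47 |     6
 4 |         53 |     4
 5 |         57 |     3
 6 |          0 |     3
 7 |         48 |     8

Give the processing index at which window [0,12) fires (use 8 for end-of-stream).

i=0 t=1 v=2: → [0,12); WM=−∞
i=1 t=9 v=4: → [0,12); WM=6
i=2 t=34 v=8: → [24,36); WM=6
i=3 t=47 v=6: → [36,48); WM=44; [0,12) fires=2 [24,36) fires=1
i=4 t=53 v=4: → [48,60); WM=44
i=5 t=57 v=3: → [48,60); WM=54; [36,48) fires=1
i=6 t=0 v=3: DROP (t<54-1); WM=54
i=7 t=48 v=8: DROP (t<54-1); WM=54

3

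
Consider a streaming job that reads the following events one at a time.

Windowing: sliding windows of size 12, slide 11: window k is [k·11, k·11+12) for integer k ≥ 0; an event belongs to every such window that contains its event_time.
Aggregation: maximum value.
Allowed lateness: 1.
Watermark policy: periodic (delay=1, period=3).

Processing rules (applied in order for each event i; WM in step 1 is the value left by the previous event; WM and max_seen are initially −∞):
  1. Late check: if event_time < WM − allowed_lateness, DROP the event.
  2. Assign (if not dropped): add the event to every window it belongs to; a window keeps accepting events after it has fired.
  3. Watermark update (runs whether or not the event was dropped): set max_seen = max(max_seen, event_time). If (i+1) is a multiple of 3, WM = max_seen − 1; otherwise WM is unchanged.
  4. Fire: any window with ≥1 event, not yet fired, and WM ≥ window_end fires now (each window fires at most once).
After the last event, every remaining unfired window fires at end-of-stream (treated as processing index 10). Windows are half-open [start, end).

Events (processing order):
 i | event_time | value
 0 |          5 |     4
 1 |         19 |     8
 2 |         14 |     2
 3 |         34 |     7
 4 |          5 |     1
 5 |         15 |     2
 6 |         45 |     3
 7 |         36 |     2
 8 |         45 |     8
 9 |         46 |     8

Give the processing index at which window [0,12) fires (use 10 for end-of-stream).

i=0 t=5 v=4: → [0,12); WM=−∞
i=1 t=19 v=8: → [11,23); WM=−∞
i=2 t=14 v=2: → [11,23); WM=18; [0,12) fires=4
i=3 t=34 v=7: → [33,45); WM=18
i=4 t=5 v=1: DROP (t<18-1); WM=18
i=5 t=15 v=2: DROP (t<18-1); WM=33; [11,23) fires=8
i=6 t=45 v=3: → [44,56); WM=33
i=7 t=36 v=2: → [33,45); WM=33
i=8 t=45 v=8: → [44,56); WM=44
i=9 t=46 v=8: → [44,56); WM=44

2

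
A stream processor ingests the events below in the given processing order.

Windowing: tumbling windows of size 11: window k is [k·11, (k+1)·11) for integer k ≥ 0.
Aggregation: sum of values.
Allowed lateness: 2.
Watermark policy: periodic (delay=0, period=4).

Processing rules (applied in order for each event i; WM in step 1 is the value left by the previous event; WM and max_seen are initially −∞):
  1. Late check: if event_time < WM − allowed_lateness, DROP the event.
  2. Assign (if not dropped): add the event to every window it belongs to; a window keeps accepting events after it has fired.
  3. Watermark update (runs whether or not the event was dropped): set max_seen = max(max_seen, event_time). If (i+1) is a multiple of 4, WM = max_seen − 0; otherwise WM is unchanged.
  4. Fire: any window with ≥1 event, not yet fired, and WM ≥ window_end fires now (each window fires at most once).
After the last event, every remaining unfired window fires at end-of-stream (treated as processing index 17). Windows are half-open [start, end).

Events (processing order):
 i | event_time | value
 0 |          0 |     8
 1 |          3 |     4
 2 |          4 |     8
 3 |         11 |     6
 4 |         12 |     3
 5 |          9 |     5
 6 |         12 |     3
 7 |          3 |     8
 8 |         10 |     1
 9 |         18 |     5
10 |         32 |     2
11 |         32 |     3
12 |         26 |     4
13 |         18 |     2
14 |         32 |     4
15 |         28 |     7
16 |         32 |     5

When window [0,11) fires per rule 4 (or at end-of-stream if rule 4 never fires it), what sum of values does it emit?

20

i=0 t=0 v=8: → [0,11); WM=−∞
i=1 t=3 v=4: → [0,11); WM=−∞
i=2 t=4 v=8: → [0,11); WM=−∞
i=3 t=11 v=6: → [11,22); WM=11; [0,11) fires=20
i=4 t=12 v=3: → [11,22); WM=11
i=5 t=9 v=5: → [0,11); WM=11
i=6 t=12 v=3: → [11,22); WM=11
i=7 t=3 v=8: DROP (t<11-2); WM=12
i=8 t=10 v=1: → [0,11); WM=12
i=9 t=18 v=5: → [11,22); WM=12
i=10 t=32 v=2: → [22,33); WM=12
i=11 t=32 v=3: → [22,33); WM=32; [11,22) fires=17
i=12 t=26 v=4: DROP (t<32-2); WM=32
i=13 t=18 v=2: DROP (t<32-2); WM=32
i=14 t=32 v=4: → [22,33); WM=32
i=15 t=28 v=7: DROP (t<32-2); WM=32
i=16 t=32 v=5: → [22,33); WM=32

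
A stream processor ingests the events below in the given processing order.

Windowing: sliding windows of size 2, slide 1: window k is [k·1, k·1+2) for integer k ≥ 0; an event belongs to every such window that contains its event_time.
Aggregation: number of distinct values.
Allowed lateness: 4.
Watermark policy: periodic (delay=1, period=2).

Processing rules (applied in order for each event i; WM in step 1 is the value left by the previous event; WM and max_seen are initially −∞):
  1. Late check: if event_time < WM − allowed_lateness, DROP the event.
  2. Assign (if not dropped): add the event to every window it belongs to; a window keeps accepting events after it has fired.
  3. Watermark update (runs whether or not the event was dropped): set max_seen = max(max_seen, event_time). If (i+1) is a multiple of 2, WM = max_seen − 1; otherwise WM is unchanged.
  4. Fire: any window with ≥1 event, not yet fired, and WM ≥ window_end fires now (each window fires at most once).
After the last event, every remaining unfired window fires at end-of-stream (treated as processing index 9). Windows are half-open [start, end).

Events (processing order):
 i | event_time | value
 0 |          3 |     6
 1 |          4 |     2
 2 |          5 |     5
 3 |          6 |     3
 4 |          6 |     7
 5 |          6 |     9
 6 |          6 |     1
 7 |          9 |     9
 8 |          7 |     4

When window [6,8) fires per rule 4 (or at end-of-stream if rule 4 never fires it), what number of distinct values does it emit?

4

i=0 t=3 v=6: → [3,5),[2,4); WM=−∞
i=1 t=4 v=2: → [4,6),[3,5); WM=3
i=2 t=5 v=5: → [5,7),[4,6); WM=3
i=3 t=6 v=3: → [6,8),[5,7); WM=5; [2,4) fires=1 [3,5) fires=2
i=4 t=6 v=7: → [6,8),[5,7); WM=5
i=5 t=6 v=9: → [6,8),[5,7); WM=5
i=6 t=6 v=1: → [6,8),[5,7); WM=5
i=7 t=9 v=9: → [9,11),[8,10); WM=8; [4,6) fires=2 [5,7) fires=5 [6,8) fires=4
i=8 t=7 v=4: → [7,9),[6,8); WM=8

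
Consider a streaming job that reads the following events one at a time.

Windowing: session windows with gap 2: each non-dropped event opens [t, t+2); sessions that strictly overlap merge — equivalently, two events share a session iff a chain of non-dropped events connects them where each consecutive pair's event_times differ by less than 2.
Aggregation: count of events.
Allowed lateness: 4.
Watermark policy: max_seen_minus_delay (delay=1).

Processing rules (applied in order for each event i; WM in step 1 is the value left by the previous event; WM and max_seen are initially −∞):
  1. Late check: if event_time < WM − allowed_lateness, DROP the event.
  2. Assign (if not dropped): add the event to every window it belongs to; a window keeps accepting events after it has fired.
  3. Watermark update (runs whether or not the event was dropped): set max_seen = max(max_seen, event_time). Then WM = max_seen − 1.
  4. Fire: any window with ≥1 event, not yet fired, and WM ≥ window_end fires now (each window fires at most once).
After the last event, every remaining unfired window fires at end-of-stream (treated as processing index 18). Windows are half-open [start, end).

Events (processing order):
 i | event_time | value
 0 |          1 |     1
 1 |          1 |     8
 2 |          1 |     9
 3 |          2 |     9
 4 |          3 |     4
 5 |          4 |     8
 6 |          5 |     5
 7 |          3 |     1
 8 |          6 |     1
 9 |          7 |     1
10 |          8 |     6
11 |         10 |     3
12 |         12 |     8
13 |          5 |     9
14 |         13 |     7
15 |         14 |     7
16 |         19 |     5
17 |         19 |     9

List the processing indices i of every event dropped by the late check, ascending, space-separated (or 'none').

i=0 t=1 v=1: → [1,3); WM=0
i=1 t=1 v=8: → [1,3); WM=0
i=2 t=1 v=9: → [1,3); WM=0
i=3 t=2 v=9: → [1,4); WM=1
i=4 t=3 v=4: → [1,5); WM=2
i=5 t=4 v=8: → [1,6); WM=3
i=6 t=5 v=5: → [1,7); WM=4
i=7 t=3 v=1: → [1,7); WM=4
i=8 t=6 v=1: → [1,8); WM=5
i=9 t=7 v=1: → [1,9); WM=6
i=10 t=8 v=6: → [1,10); WM=7
i=11 t=10 v=3: → [10,12); WM=9
i=12 t=12 v=8: → [12,14); WM=11
i=13 t=5 v=9: DROP (t<11-4); WM=11
i=14 t=13 v=7: → [12,15); WM=12
i=15 t=14 v=7: → [12,16); WM=13
i=16 t=19 v=5: → [19,21); WM=18
i=17 t=19 v=9: → [19,21); WM=18

13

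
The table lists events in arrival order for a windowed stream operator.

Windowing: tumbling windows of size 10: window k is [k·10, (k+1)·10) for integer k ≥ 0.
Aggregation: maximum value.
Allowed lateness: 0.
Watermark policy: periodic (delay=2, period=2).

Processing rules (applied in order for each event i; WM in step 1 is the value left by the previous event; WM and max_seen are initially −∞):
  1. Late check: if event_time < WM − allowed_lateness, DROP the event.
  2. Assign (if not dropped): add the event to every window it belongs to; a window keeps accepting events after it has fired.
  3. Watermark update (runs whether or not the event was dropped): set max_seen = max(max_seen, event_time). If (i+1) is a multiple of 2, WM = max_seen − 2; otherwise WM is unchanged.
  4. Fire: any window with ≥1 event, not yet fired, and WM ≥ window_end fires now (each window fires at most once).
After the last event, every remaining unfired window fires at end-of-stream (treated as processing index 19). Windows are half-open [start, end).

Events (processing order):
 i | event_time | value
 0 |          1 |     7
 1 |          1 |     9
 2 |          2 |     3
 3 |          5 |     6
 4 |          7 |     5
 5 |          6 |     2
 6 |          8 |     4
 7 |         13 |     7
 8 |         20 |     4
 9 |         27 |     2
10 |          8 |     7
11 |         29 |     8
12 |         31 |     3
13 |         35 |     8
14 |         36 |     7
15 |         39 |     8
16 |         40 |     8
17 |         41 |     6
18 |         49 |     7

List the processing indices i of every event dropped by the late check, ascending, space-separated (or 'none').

i=0 t=1 v=7: → [0,10); WM=−∞
i=1 t=1 v=9: → [0,10); WM=-1
i=2 t=2 v=3: → [0,10); WM=-1
i=3 t=5 v=6: → [0,10); WM=3
i=4 t=7 v=5: → [0,10); WM=3
i=5 t=6 v=2: → [0,10); WM=5
i=6 t=8 v=4: → [0,10); WM=5
i=7 t=13 v=7: → [10,20); WM=11; [0,10) fires=9
i=8 t=20 v=4: → [20,30); WM=11
i=9 t=27 v=2: → [20,30); WM=25; [10,20) fires=7
i=10 t=8 v=7: DROP (t<25-0); WM=25
i=11 t=29 v=8: → [20,30); WM=27
i=12 t=31 v=3: → [30,40); WM=27
i=13 t=35 v=8: → [30,40); WM=33; [20,30) fires=8
i=14 t=36 v=7: → [30,40); WM=33
i=15 t=39 v=8: → [30,40); WM=37
i=16 t=40 v=8: → [40,50); WM=37
i=17 t=41 v=6: → [40,50); WM=39
i=18 t=49 v=7: → [40,50); WM=39

10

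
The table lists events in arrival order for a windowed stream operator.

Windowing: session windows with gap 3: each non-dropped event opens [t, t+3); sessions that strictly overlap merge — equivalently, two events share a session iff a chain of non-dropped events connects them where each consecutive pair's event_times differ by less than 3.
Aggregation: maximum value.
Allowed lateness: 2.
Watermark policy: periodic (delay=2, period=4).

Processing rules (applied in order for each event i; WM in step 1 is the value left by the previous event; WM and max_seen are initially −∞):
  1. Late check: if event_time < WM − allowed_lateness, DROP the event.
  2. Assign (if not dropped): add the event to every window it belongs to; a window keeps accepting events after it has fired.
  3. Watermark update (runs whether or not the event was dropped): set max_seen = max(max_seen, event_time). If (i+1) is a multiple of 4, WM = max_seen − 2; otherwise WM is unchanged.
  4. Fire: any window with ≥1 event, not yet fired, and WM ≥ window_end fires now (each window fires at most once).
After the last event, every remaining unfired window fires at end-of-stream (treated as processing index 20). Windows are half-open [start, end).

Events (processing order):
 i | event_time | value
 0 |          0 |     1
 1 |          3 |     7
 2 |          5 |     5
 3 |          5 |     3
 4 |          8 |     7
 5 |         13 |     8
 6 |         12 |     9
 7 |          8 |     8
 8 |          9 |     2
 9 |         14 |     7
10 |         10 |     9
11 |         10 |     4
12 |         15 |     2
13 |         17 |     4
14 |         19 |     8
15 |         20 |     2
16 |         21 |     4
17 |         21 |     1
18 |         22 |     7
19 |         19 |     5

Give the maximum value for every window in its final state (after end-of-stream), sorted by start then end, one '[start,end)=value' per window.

[0,3)=1 [3,8)=7 [8,25)=9

i=0 t=0 v=1: → [0,3); WM=−∞
i=1 t=3 v=7: → [3,6); WM=−∞
i=2 t=5 v=5: → [3,8); WM=−∞
i=3 t=5 v=3: → [3,8); WM=3
i=4 t=8 v=7: → [8,11); WM=3
i=5 t=13 v=8: → [13,16); WM=3
i=6 t=12 v=9: → [12,16); WM=3
i=7 t=8 v=8: → [8,11); WM=11
i=8 t=9 v=2: → [8,12); WM=11
i=9 t=14 v=7: → [12,17); WM=11
i=10 t=10 v=9: → [8,17); WM=11
i=11 t=10 v=4: → [8,17); WM=12
i=12 t=15 v=2: → [8,18); WM=12
i=13 t=17 v=4: → [8,20); WM=12
i=14 t=19 v=8: → [8,22); WM=12
i=15 t=20 v=2: → [8,23); WM=18
i=16 t=21 v=4: → [8,24); WM=18
i=17 t=21 v=1: → [8,24); WM=18
i=18 t=22 v=7: → [8,25); WM=18
i=19 t=19 v=5: → [8,25); WM=20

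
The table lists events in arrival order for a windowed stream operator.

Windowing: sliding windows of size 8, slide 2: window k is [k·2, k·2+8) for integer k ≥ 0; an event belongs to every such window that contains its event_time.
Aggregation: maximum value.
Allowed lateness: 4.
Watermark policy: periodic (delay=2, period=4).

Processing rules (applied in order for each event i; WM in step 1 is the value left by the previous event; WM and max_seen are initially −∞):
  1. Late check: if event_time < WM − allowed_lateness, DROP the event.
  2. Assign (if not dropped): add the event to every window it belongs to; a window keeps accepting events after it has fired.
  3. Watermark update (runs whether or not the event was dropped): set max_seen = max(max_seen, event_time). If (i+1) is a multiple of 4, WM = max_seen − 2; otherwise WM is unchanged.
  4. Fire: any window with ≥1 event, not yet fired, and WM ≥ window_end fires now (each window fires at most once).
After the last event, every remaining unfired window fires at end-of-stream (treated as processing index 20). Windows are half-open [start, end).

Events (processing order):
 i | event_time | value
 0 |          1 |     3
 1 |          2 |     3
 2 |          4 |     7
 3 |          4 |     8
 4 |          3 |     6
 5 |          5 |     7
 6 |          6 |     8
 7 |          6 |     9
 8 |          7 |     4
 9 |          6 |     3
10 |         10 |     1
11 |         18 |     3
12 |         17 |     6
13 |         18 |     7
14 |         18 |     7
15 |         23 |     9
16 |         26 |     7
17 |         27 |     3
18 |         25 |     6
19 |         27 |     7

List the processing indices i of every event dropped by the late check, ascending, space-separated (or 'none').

none

i=0 t=1 v=3: → [0,8); WM=−∞
i=1 t=2 v=3: → [2,10),[0,8); WM=−∞
i=2 t=4 v=7: → [4,12),[2,10),[0,8); WM=−∞
i=3 t=4 v=8: → [4,12),[2,10),[0,8); WM=2
i=4 t=3 v=6: → [2,10),[0,8); WM=2
i=5 t=5 v=7: → [4,12),[2,10),[0,8); WM=2
i=6 t=6 v=8: → [6,14),[4,12),[2,10),[0,8); WM=2
i=7 t=6 v=9: → [6,14),[4,12),[2,10),[0,8); WM=4
i=8 t=7 v=4: → [6,14),[4,12),[2,10),[0,8); WM=4
i=9 t=6 v=3: → [6,14),[4,12),[2,10),[0,8); WM=4
i=10 t=10 v=1: → [10,18),[8,16),[6,14),[4,12); WM=4
i=11 t=18 v=3: → [18,26),[16,24),[14,22),[12,20); WM=16; [0,8) fires=9 [2,10) fires=9 [4,12) fires=9 [6,14) fires=9 [8,16) fires=1
i=12 t=17 v=6: → [16,24),[14,22),[12,20),[10,18); WM=16
i=13 t=18 v=7: → [18,26),[16,24),[14,22),[12,20); WM=16
i=14 t=18 v=7: → [18,26),[16,24),[14,22),[12,20); WM=16
i=15 t=23 v=9: → [22,30),[20,28),[18,26),[16,24); WM=21; [10,18) fires=6 [12,20) fires=7
i=16 t=26 v=7: → [26,34),[24,32),[22,30),[20,28); WM=21
i=17 t=27 v=3: → [26,34),[24,32),[22,30),[20,28); WM=21
i=18 t=25 v=6: → [24,32),[22,30),[20,28),[18,26); WM=21
i=19 t=27 v=7: → [26,34),[24,32),[22,30),[20,28); WM=25; [14,22) fires=7 [16,24) fires=9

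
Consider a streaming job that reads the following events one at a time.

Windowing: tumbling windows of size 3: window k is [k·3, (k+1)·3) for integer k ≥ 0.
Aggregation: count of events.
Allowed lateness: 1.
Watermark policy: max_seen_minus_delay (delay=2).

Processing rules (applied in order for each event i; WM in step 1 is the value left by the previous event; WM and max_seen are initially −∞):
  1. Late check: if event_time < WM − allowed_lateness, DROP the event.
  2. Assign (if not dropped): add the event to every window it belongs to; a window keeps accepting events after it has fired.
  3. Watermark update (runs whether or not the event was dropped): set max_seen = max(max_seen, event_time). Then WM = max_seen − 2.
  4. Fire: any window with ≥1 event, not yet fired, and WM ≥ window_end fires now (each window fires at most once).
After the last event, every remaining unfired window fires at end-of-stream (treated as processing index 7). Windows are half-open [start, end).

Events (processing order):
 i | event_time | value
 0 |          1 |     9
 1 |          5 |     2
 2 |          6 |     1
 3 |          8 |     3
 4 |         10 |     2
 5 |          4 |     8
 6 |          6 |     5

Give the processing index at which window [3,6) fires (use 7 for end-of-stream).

3

i=0 t=1 v=9: → [0,3); WM=-1
i=1 t=5 v=2: → [3,6); WM=3; [0,3) fires=1
i=2 t=6 v=1: → [6,9); WM=4
i=3 t=8 v=3: → [6,9); WM=6; [3,6) fires=1
i=4 t=10 v=2: → [9,12); WM=8
i=5 t=4 v=8: DROP (t<8-1); WM=8
i=6 t=6 v=5: DROP (t<8-1); WM=8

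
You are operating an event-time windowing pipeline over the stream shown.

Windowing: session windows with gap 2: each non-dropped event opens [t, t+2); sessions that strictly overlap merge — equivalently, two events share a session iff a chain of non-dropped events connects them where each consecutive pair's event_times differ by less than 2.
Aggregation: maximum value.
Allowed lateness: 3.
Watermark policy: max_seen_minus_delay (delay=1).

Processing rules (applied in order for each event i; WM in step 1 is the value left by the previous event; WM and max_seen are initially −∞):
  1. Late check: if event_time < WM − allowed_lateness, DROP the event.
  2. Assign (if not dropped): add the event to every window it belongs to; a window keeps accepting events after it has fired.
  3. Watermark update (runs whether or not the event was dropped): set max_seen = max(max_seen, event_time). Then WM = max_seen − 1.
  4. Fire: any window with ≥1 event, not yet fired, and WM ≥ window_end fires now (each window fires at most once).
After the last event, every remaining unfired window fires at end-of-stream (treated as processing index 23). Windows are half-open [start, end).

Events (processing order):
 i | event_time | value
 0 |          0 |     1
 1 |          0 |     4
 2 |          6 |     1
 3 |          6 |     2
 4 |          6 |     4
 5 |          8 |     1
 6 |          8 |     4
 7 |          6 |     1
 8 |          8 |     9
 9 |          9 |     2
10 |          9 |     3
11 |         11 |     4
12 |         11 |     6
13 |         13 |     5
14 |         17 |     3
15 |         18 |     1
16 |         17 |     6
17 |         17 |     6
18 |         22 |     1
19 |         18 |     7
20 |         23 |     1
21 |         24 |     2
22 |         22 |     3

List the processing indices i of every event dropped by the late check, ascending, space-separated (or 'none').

none

i=0 t=0 v=1: → [0,2); WM=-1
i=1 t=0 v=4: → [0,2); WM=-1
i=2 t=6 v=1: → [6,8); WM=5
i=3 t=6 v=2: → [6,8); WM=5
i=4 t=6 v=4: → [6,8); WM=5
i=5 t=8 v=1: → [8,10); WM=7
i=6 t=8 v=4: → [8,10); WM=7
i=7 t=6 v=1: → [6,8); WM=7
i=8 t=8 v=9: → [8,10); WM=7
i=9 t=9 v=2: → [8,11); WM=8
i=10 t=9 v=3: → [8,11); WM=8
i=11 t=11 v=4: → [11,13); WM=10
i=12 t=11 v=6: → [11,13); WM=10
i=13 t=13 v=5: → [13,15); WM=12
i=14 t=17 v=3: → [17,19); WM=16
i=15 t=18 v=1: → [17,20); WM=17
i=16 t=17 v=6: → [17,20); WM=17
i=17 t=17 v=6: → [17,20); WM=17
i=18 t=22 v=1: → [22,24); WM=21
i=19 t=18 v=7: → [17,20); WM=21
i=20 t=23 v=1: → [22,25); WM=22
i=21 t=24 v=2: → [22,26); WM=23
i=22 t=22 v=3: → [22,26); WM=23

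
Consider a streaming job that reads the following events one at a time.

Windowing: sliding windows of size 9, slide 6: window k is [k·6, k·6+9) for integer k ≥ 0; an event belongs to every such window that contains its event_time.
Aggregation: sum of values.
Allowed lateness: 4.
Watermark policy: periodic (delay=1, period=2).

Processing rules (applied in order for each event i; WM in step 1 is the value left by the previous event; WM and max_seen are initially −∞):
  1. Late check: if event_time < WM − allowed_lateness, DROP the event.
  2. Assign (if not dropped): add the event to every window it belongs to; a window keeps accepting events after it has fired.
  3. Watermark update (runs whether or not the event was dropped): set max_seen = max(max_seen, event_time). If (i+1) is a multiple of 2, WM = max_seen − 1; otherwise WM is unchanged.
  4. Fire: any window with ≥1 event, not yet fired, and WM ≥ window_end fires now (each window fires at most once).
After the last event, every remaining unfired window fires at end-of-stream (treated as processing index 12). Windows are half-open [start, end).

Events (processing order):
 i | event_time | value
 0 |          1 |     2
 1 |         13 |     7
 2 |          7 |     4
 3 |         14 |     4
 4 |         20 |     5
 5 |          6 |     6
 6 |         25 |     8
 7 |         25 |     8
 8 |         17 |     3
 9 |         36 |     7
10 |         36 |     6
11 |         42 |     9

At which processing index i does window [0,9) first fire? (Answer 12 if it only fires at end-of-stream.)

i=0 t=1 v=2: → [0,9); WM=−∞
i=1 t=13 v=7: → [12,21),[6,15); WM=12; [0,9) fires=2
i=2 t=7 v=4: DROP (t<12-4); WM=12
i=3 t=14 v=4: → [12,21),[6,15); WM=13
i=4 t=20 v=5: → [18,27),[12,21); WM=13
i=5 t=6 v=6: DROP (t<13-4); WM=19; [6,15) fires=11
i=6 t=25 v=8: → [24,33),[18,27); WM=19
i=7 t=25 v=8: → [24,33),[18,27); WM=24; [12,21) fires=16
i=8 t=17 v=3: DROP (t<24-4); WM=24
i=9 t=36 v=7: → [36,45),[30,39); WM=35; [18,27) fires=21 [24,33) fires=16
i=10 t=36 v=6: → [36,45),[30,39); WM=35
i=11 t=42 v=9: → [42,51),[36,45); WM=41; [30,39) fires=13

1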